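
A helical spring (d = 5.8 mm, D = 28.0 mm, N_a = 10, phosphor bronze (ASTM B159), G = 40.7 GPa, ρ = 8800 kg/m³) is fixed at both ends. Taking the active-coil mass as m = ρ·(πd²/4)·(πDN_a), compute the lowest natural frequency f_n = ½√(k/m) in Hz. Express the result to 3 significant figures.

179 Hz

k = Gd⁴/(8D³N_a) = (40.7×10³)(5.8⁴)/(8·28.0³·10) = 26.227 N/mm = 26227 N/m
Wire length L = πDN_a = π·28.0·10 = 879.65 mm
m = ρ·(πd²/4)·L = 8800 × 26.421×10⁻⁶ m² × 0.87965 m = 0.20452 kg
f_n = ½√(k/m) = 0.5·√(26227/0.20452) = 0.5·√(1.2823e+05) = 179.05 Hz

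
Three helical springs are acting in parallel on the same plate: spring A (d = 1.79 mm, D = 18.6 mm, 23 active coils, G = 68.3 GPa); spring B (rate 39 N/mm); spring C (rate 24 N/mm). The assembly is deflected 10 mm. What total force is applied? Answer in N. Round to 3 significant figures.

k_A = Gd⁴/(8D³N_a) = (68.3×10³)(1.79⁴)/(8·18.6³·23) = 0.59221 N/mm
Parallel: k_eq = 0.59221 + 39 + 24 = 63.592 N/mm
F = k_eq·δ = 63.592·10 = 635.92 N

636 N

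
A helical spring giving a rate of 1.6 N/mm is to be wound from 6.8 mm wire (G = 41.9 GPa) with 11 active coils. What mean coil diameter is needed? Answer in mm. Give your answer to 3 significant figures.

D = (Gd⁴/(8N_a·k))^(1/3) = (41.9×10³·6.8⁴/(8·11·1.6))^(1/3)
  = (636278)^(1/3) = 86.0100 mm

86.0 mm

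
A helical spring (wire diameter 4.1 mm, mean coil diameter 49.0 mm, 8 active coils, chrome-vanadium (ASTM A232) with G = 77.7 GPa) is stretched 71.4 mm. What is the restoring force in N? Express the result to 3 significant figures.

208 N

k = Gd⁴/(8D³N_a) = (77.7×10³)(4.1⁴)/(8·49.0³·8) = 2.916 N/mm
F = k·δ = 2.916 × 71.4 = 208.2 N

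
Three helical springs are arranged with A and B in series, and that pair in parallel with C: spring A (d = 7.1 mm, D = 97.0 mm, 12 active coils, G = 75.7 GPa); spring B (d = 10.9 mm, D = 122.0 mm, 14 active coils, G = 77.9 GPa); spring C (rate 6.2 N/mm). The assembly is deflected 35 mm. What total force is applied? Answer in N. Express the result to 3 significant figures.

k_A = Gd⁴/(8D³N_a) = (75.7×10³)(7.1⁴)/(8·97.0³·12) = 2.1955 N/mm
k_B = Gd⁴/(8D³N_a) = (77.9×10³)(10.9⁴)/(8·122.0³·14) = 5.4069 N/mm
Springs A,B series: k_AB = 1/(1/2.1955+1/5.4069) = 1.5615 N/mm; parallel with C: k_eq = 1.5615+6.2 = 7.7615 N/mm
F = k_eq·δ = 7.7615·35 = 271.65 N

272 N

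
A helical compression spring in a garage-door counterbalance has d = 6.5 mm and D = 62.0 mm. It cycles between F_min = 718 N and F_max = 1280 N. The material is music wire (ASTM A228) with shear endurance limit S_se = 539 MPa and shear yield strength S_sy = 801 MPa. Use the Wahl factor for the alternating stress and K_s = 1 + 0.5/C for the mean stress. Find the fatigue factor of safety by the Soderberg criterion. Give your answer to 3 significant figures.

0.909

C = D/d = 62.0/6.5 = 9.5385; K_W = (4C−1)/(4C−4)+0.615/C = 1.1523; K_s = 1+0.5/C = 1.0524
F_a = (F_max−F_min)/2 = 281 N; F_m = (F_max+F_min)/2 = 999 N
τ_a = K_W·8F_aD/(πd³) = 1.1523 × 161.55 = 186.15 MPa
τ_m = K_s·8F_mD/(πd³) = 1.0524 × 574.32 = 604.43 MPa
Soderberg: 1/n_f = τ_a/S_se + τ_m/S_sy = 186.15/539 + 604.43/801 = 0.34537 + 0.75459 = 1.1
n_f = 1/1.1 = 0.9091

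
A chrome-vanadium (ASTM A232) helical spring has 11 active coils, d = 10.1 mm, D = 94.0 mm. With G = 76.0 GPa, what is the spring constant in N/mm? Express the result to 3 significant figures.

k = Gd⁴/(8D³N_a) = (76.0×10³ × 10.1⁴) / (8 × 94.0³ × 11)
  = 7.90859e+08 / 7.30914e+07 = 10.82 N/mm

10.8 N/mm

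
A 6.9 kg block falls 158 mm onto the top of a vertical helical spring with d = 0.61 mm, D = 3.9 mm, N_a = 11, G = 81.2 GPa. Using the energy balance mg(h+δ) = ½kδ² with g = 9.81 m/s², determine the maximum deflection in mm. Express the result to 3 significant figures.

k = Gd⁴/(8D³N_a) = (81.2×10³)(0.61⁴)/(8·3.9³·11) = 2.1538 N/mm
W = mg = 6.9 × 9.81 = 67.689 N
½kδ² − Wδ − Wh = 0 → δ = (W + √(W² + 2kWh))/k
δ = (67.689 + √(4581.8 + 46068.5))/2.1538 = (67.689 + 225.06)/2.1538 = 135.92 mm

136 mm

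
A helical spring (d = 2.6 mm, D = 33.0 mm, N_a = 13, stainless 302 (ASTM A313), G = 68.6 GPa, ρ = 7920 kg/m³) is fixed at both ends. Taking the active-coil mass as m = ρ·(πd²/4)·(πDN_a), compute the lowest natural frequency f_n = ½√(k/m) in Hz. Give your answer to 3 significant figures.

60.8 Hz

k = Gd⁴/(8D³N_a) = (68.6×10³)(2.6⁴)/(8·33.0³·13) = 0.83877 N/mm = 838.77 N/m
Wire length L = πDN_a = π·33.0·13 = 1347.7 mm
m = ρ·(πd²/4)·L = 7920 × 5.3093×10⁻⁶ m² × 1.3477 m = 0.056672 kg
f_n = ½√(k/m) = 0.5·√(838.77/0.056672) = 0.5·√(14800) = 60.828 Hz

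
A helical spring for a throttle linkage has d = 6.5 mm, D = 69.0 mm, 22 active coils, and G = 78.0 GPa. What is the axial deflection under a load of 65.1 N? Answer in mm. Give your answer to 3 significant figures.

27.0 mm

k = Gd⁴/(8D³N_a) = (78.0×10³)(6.5⁴)/(8·69.0³·22) = 2.4082 N/mm
δ = F/k = 65.1 / 2.4082 = 27.033 mm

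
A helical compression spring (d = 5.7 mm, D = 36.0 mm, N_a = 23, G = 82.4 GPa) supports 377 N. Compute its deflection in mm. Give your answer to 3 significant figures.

37.2 mm

k = Gd⁴/(8D³N_a) = (82.4×10³)(5.7⁴)/(8·36.0³·23) = 10.132 N/mm
δ = F/k = 377 / 10.132 = 37.208 mm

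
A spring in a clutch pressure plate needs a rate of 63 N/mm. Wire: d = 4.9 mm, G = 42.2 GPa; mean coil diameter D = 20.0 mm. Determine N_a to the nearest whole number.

N_a = Gd⁴/(8D³k) = (42.2×10³ × 4.9⁴)/(8 × 20.0³ × 63)
    = 2.43275e+07 / 4.032e+06 = 6.034 → 6 coils

6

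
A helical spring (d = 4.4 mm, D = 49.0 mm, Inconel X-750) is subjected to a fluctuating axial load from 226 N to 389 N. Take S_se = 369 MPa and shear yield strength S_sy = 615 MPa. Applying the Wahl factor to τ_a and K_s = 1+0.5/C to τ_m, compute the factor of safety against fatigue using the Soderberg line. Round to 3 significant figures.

C = D/d = 49.0/4.4 = 11.1364; K_W = (4C−1)/(4C−4)+0.615/C = 1.1292; K_s = 1+0.5/C = 1.0449
F_a = (F_max−F_min)/2 = 81.5 N; F_m = (F_max+F_min)/2 = 307.5 N
τ_a = K_W·8F_aD/(πd³) = 1.1292 × 119.38 = 134.81 MPa
τ_m = K_s·8F_mD/(πd³) = 1.0449 × 450.43 = 470.65 MPa
Soderberg: 1/n_f = τ_a/S_se + τ_m/S_sy = 134.81/369 + 470.65/615 = 0.36533 + 0.76528 = 1.1306
n_f = 1/1.1306 = 0.8845

0.884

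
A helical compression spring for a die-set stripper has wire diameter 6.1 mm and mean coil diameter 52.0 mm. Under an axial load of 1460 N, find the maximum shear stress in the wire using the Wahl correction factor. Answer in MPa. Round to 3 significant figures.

998 MPa

Spring index C = D/d = 52.0/6.1 = 8.5246
K_W = (4C−1)/(4C−4) + 0.615/C = 33.098/30.098 + 0.0721 = 1.1718
τ₀ = 8FD/(πd³) = 8·1460·52.0/(π·6.1³) = 607360/713.08 = 851.74 MPa
τ_max = K·τ₀ = 1.1718 × 851.74 = 998.08 MPa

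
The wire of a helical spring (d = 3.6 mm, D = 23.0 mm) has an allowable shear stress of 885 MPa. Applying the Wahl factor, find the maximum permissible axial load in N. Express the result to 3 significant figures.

571 N

C = D/d = 23.0/3.6 = 6.3889
K_W = (4C−1)/(4C−4) + 0.615/C = 24.556/21.556 + 0.0963 = 1.2354
τ_max = K·8FD/(πd³) → F_max = τ_allow·πd³/(8DK)
F_max = 885·π·3.6³/(8·23.0·1.2354) = 1.2972e+05/227.32 = 570.64 N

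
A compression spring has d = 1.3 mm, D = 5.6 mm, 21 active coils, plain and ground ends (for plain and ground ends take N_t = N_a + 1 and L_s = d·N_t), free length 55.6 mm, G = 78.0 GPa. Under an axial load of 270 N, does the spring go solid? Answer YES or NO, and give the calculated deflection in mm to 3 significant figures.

YES, δ = 35.8 mm

k = Gd⁴/(8D³N_a) = (78.0×10³)(1.3⁴)/(8·5.6³·21) = 7.5508 N/mm
N_t = 22; L_s = 1.3·22 = 28.6 mm; δ_solid = L₀ − L_s = 55.6 − 28.6 = 27 mm
δ = F/k = 270/7.5508 = 35.758 mm
δ ≥ δ_solid → spring goes solid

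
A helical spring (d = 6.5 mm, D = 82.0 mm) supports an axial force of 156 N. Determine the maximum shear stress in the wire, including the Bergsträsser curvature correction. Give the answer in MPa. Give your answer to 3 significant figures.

131 MPa

Spring index C = D/d = 82.0/6.5 = 12.6154
K_B = (4C+2)/(4C−3) = 52.462/47.462 = 1.1053
τ₀ = 8FD/(πd³) = 8·156·82.0/(π·6.5³) = 102336/862.76 = 118.61 MPa
τ_max = K·τ₀ = 1.1053 × 118.61 = 131.11 MPa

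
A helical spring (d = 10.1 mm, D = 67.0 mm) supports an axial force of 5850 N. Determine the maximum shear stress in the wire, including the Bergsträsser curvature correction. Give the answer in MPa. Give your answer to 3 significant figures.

1170 MPa

Spring index C = D/d = 67.0/10.1 = 6.6337
K_B = (4C+2)/(4C−3) = 28.535/23.535 = 1.2125
τ₀ = 8FD/(πd³) = 8·5850·67.0/(π·10.1³) = 3.1356e+06/3236.8 = 968.74 MPa
τ_max = K·τ₀ = 1.2125 × 968.74 = 1174.5 MPa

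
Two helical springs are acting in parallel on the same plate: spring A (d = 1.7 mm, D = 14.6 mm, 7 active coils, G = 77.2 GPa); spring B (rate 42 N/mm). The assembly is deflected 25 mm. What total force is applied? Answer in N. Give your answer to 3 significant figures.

k_A = Gd⁴/(8D³N_a) = (77.2×10³)(1.7⁴)/(8·14.6³·7) = 3.6997 N/mm
Parallel: k_eq = 3.6997 + 42 = 45.7 N/mm
F = k_eq·δ = 45.7·25 = 1142.5 N

1140 N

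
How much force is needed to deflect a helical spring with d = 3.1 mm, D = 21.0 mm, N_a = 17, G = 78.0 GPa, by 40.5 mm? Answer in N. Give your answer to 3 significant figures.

232 N

k = Gd⁴/(8D³N_a) = (78.0×10³)(3.1⁴)/(8·21.0³·17) = 5.7193 N/mm
F = k·δ = 5.7193 × 40.5 = 231.63 N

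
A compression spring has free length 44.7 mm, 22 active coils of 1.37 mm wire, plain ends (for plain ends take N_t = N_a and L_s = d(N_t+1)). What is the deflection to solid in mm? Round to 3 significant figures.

N_t = 22; L_s = 1.37·23 = 31.51 mm
δ_solid = L₀ − L_s = 44.7 − 31.51 = 13.19 mm

13.2 mm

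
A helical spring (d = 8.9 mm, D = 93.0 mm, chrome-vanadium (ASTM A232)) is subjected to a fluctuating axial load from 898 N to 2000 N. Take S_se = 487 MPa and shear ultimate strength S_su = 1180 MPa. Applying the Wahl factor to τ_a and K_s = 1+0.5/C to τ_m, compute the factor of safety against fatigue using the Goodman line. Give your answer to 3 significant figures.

C = D/d = 93.0/8.9 = 10.4494; K_W = (4C−1)/(4C−4)+0.615/C = 1.1382; K_s = 1+0.5/C = 1.0478
F_a = (F_max−F_min)/2 = 551 N; F_m = (F_max+F_min)/2 = 1449 N
τ_a = K_W·8F_aD/(πd³) = 1.1382 × 185.1 = 210.68 MPa
τ_m = K_s·8F_mD/(πd³) = 1.0478 × 486.77 = 510.06 MPa
Goodman: 1/n_f = τ_a/S_se + τ_m/S_su = 210.68/487 + 510.06/1180 = 0.43262 + 0.43225 = 0.86487
n_f = 1/0.86487 = 1.156

1.16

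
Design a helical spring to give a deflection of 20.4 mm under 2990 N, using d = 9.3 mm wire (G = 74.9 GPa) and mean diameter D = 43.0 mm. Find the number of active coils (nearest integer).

Required rate k = F/δ = 2990/20.4 = 146.57 N/mm
N_a = Gd⁴/(8D³k) = (74.9×10³ × 9.3⁴)/(8 × 43.0³ × 146.57)
    = 5.60291e+08 / 9.32259e+07 = 6.01 → 6 coils

6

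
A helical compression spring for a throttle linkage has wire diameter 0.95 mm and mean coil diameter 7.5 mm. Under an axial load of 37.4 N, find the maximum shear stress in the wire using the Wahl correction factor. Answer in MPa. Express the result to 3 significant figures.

Spring index C = D/d = 7.5/0.95 = 7.8947
K_W = (4C−1)/(4C−4) + 0.615/C = 30.579/27.579 + 0.0779 = 1.1867
τ₀ = 8FD/(πd³) = 8·37.4·7.5/(π·0.95³) = 2244/2.6935 = 833.11 MPa
τ_max = K·τ₀ = 1.1867 × 833.11 = 988.63 MPa

989 MPa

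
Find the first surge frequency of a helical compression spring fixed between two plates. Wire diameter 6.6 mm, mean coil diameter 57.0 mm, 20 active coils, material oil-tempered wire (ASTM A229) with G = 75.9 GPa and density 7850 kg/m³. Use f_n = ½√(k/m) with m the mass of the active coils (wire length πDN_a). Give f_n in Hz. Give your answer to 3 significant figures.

35.5 Hz

k = Gd⁴/(8D³N_a) = (75.9×10³)(6.6⁴)/(8·57.0³·20) = 4.8604 N/mm = 4860.4 N/m
Wire length L = πDN_a = π·57.0·20 = 3581.4 mm
m = ρ·(πd²/4)·L = 7850 × 34.212×10⁻⁶ m² × 3.5814 m = 0.96184 kg
f_n = ½√(k/m) = 0.5·√(4860.4/0.96184) = 0.5·√(5053.3) = 35.543 Hz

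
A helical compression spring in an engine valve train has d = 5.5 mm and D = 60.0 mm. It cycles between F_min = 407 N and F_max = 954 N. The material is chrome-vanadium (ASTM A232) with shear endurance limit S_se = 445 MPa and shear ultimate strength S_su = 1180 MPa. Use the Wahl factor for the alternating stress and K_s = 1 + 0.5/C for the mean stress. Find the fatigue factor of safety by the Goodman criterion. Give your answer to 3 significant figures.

0.838

C = D/d = 60.0/5.5 = 10.9091; K_W = (4C−1)/(4C−4)+0.615/C = 1.1321; K_s = 1+0.5/C = 1.0458
F_a = (F_max−F_min)/2 = 273.5 N; F_m = (F_max+F_min)/2 = 680.5 N
τ_a = K_W·8F_aD/(πd³) = 1.1321 × 251.17 = 284.34 MPa
τ_m = K_s·8F_mD/(πd³) = 1.0458 × 624.93 = 653.57 MPa
Goodman: 1/n_f = τ_a/S_se + τ_m/S_su = 284.34/445 + 653.57/1180 = 0.63896 + 0.55388 = 1.1928
n_f = 1/1.1928 = 0.8383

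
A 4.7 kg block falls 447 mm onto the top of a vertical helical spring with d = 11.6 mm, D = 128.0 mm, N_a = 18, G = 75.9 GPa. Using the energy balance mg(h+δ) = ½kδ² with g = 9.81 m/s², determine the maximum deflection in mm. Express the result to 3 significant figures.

106 mm

k = Gd⁴/(8D³N_a) = (75.9×10³)(11.6⁴)/(8·128.0³·18) = 4.5507 N/mm
W = mg = 4.7 × 9.81 = 46.107 N
½kδ² − Wδ − Wh = 0 → δ = (W + √(W² + 2kWh))/k
δ = (46.107 + √(2125.9 + 187580))/4.5507 = (46.107 + 435.55)/4.5507 = 105.84 mm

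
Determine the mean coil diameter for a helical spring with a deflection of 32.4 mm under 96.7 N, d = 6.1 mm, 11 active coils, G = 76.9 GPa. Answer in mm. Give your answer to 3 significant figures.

Required rate k = F/δ = 96.7/32.4 = 2.9846 N/mm
D = (Gd⁴/(8N_a·k))^(1/3) = (76.9×10³·6.1⁴/(8·11·2.9846))^(1/3)
  = (405398)^(1/3) = 74.0106 mm

74.0 mm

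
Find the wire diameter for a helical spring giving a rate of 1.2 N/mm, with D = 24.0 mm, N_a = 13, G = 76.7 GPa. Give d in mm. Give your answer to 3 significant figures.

d = (8D³N_a·k / G)^(1/4) = (8·24.0³·13·1.2 / (76.7×10³))^0.25
  = (22.493)^0.25 = 2.1778 mm

2.18 mm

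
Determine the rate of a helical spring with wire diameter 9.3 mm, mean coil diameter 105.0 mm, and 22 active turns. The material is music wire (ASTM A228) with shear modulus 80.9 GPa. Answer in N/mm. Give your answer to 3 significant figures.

k = Gd⁴/(8D³N_a) = (80.9×10³ × 9.3⁴) / (8 × 105.0³ × 22)
  = 6.05174e+08 / 2.03742e+08 = 2.9703 N/mm

2.97 N/mm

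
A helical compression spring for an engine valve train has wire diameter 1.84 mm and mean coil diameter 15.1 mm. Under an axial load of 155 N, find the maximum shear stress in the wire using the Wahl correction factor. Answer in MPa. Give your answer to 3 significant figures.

1130 MPa

Spring index C = D/d = 15.1/1.84 = 8.2065
K_W = (4C−1)/(4C−4) + 0.615/C = 31.826/28.826 + 0.0749 = 1.1790
τ₀ = 8FD/(πd³) = 8·155·15.1/(π·1.84³) = 18724/19.571 = 956.74 MPa
τ_max = K·τ₀ = 1.1790 × 956.74 = 1128 MPa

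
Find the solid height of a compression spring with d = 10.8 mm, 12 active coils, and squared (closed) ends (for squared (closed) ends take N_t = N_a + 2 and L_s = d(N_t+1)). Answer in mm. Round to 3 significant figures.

162 mm

squared (closed) ends: N_t = N_a + 2 = 12 + 2 = 14
L_s = d·(N_t+1) = 10.8 × 15 = 162 mm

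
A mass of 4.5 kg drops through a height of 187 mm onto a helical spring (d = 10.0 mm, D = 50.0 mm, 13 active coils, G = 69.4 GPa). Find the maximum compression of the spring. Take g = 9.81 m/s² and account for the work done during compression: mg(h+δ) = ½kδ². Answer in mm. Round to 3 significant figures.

18.4 mm

k = Gd⁴/(8D³N_a) = (69.4×10³)(10.0⁴)/(8·50.0³·13) = 53.385 N/mm
W = mg = 4.5 × 9.81 = 44.145 N
½kδ² − Wδ − Wh = 0 → δ = (W + √(W² + 2kWh))/k
δ = (44.145 + √(1948.8 + 881392))/53.385 = (44.145 + 939.86)/53.385 = 18.432 mm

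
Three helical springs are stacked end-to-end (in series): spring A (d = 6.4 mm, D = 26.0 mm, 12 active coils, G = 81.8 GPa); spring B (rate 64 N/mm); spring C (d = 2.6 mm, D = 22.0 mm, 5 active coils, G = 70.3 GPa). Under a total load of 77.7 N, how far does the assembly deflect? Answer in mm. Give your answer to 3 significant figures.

12.5 mm

k_A = Gd⁴/(8D³N_a) = (81.8×10³)(6.4⁴)/(8·26.0³·12) = 81.336 N/mm
k_C = Gd⁴/(8D³N_a) = (70.3×10³)(2.6⁴)/(8·22.0³·5) = 7.5426 N/mm
Series: 1/k_eq = 1/81.336 + 1/64 + 1/7.5426 = 0.1605; k_eq = 6.2305 N/mm
δ = F/k_eq = 77.7/6.2305 = 12.471 mm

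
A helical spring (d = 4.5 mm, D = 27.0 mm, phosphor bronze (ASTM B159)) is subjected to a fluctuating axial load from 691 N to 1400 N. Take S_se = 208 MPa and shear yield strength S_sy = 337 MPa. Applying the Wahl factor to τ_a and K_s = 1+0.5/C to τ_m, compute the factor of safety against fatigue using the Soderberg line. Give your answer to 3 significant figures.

C = D/d = 27.0/4.5 = 6.0000; K_W = (4C−1)/(4C−4)+0.615/C = 1.2525; K_s = 1+0.5/C = 1.0833
F_a = (F_max−F_min)/2 = 354.5 N; F_m = (F_max+F_min)/2 = 1045.5 N
τ_a = K_W·8F_aD/(πd³) = 1.2525 × 267.47 = 335.01 MPa
τ_m = K_s·8F_mD/(πd³) = 1.0833 × 788.84 = 854.58 MPa
Soderberg: 1/n_f = τ_a/S_se + τ_m/S_sy = 335.01/208 + 854.58/337 = 1.61063 + 2.53584 = 4.1465
n_f = 1/4.1465 = 0.2412

0.241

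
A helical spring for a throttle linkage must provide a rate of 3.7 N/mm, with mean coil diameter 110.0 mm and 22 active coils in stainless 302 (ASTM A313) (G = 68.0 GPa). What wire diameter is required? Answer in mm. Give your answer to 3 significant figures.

d = (8D³N_a·k / G)^(1/4) = (8·110.0³·22·3.7 / (68.0×10³))^0.25
  = (12746)^0.25 = 10.6254 mm

10.6 mm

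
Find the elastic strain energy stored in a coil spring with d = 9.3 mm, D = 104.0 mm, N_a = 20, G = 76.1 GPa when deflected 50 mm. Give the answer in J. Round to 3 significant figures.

k = Gd⁴/(8D³N_a) = (76.1×10³)(9.3⁴)/(8·104.0³·20) = 3.163 N/mm
U = ½kδ² = 0.5 × 3.163 × 50² = 3953.7 N·mm = 3.9537 J

3.95 J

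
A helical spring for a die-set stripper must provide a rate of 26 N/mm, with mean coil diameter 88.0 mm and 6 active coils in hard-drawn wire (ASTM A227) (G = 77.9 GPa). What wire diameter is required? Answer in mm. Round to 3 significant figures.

d = (8D³N_a·k / G)^(1/4) = (8·88.0³·6·26 / (77.9×10³))^0.25
  = (10918)^0.25 = 10.2219 mm

10.2 mm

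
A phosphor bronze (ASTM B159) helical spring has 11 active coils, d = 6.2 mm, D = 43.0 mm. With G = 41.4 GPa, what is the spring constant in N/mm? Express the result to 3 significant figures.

k = Gd⁴/(8D³N_a) = (41.4×10³ × 6.2⁴) / (8 × 43.0³ × 11)
  = 6.1174e+07 / 6.99662e+06 = 8.7434 N/mm

8.74 N/mm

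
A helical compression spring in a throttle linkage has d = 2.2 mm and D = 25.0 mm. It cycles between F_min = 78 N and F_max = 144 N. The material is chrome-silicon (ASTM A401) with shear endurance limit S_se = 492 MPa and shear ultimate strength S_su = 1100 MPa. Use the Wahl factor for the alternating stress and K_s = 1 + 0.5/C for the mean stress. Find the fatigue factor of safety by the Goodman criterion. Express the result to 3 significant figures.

C = D/d = 25.0/2.2 = 11.3636; K_W = (4C−1)/(4C−4)+0.615/C = 1.1265; K_s = 1+0.5/C = 1.0440
F_a = (F_max−F_min)/2 = 33 N; F_m = (F_max+F_min)/2 = 111 N
τ_a = K_W·8F_aD/(πd³) = 1.1265 × 197.3 = 222.26 MPa
τ_m = K_s·8F_mD/(πd³) = 1.0440 × 663.64 = 692.84 MPa
Goodman: 1/n_f = τ_a/S_se + τ_m/S_su = 222.26/492 + 692.84/1100 = 0.45174 + 0.62986 = 1.0816
n_f = 1/1.0816 = 0.9246

0.925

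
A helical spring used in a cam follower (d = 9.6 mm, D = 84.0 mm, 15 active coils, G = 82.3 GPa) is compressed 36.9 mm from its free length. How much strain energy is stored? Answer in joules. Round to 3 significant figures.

6.69 J

k = Gd⁴/(8D³N_a) = (82.3×10³)(9.6⁴)/(8·84.0³·15) = 9.828 N/mm
U = ½kδ² = 0.5 × 9.828 × 36.9² = 6691 N·mm = 6.691 J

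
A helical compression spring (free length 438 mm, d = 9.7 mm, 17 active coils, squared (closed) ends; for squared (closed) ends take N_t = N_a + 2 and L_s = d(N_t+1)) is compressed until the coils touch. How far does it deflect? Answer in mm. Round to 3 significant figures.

N_t = 19; L_s = 9.7·20 = 194 mm
δ_solid = L₀ − L_s = 438 − 194 = 244 mm

244 mm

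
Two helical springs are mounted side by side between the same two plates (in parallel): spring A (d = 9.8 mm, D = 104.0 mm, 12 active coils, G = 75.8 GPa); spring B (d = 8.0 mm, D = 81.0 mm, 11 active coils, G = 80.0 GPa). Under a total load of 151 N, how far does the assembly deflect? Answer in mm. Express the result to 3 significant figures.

11.2 mm

k_A = Gd⁴/(8D³N_a) = (75.8×10³)(9.8⁴)/(8·104.0³·12) = 6.4744 N/mm
k_B = Gd⁴/(8D³N_a) = (80.0×10³)(8.0⁴)/(8·81.0³·11) = 7.0067 N/mm
Parallel: k_eq = 6.4744 + 7.0067 = 13.481 N/mm
δ = F/k_eq = 151/13.481 = 11.201 mm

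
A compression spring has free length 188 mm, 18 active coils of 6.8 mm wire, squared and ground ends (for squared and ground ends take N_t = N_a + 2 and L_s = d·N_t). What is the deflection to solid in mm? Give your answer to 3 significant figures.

N_t = 20; L_s = 6.8·20 = 136 mm
δ_solid = L₀ − L_s = 188 − 136 = 52 mm

52.0 mm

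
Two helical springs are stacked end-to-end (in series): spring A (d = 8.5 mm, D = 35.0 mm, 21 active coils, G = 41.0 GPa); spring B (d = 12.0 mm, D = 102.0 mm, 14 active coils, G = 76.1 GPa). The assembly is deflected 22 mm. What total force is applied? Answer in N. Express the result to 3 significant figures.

k_A = Gd⁴/(8D³N_a) = (41.0×10³)(8.5⁴)/(8·35.0³·21) = 29.713 N/mm
k_B = Gd⁴/(8D³N_a) = (76.1×10³)(12.0⁴)/(8·102.0³·14) = 13.277 N/mm
Series: 1/k_eq = 1/29.713 + 1/13.277 = 0.10898; k_eq = 9.1764 N/mm
F = k_eq·δ = 9.1764·22 = 201.88 N

202 N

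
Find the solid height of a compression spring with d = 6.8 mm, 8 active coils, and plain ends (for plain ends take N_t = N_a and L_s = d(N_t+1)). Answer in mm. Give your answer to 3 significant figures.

plain ends: N_t = N_a = 8
L_s = d·(N_t+1) = 6.8 × 9 = 61.2 mm

61.2 mm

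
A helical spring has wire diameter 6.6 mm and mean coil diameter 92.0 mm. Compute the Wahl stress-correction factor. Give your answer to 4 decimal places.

C = D/d = 92.0/6.6 = 13.9394
K_W = (4C−1)/(4C−4) + 0.615/C = 54.758/51.758 + 0.0441 = 1.1021

1.1021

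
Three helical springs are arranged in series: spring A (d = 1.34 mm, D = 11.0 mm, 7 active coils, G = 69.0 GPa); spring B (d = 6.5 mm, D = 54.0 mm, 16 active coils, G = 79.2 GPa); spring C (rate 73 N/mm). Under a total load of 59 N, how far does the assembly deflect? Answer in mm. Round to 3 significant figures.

k_A = Gd⁴/(8D³N_a) = (69.0×10³)(1.34⁴)/(8·11.0³·7) = 2.9847 N/mm
k_B = Gd⁴/(8D³N_a) = (79.2×10³)(6.5⁴)/(8·54.0³·16) = 7.0143 N/mm
Series: 1/k_eq = 1/2.9847 + 1/7.0143 + 1/73 = 0.4913; k_eq = 2.0354 N/mm
δ = F/k_eq = 59/2.0354 = 28.987 mm

29.0 mm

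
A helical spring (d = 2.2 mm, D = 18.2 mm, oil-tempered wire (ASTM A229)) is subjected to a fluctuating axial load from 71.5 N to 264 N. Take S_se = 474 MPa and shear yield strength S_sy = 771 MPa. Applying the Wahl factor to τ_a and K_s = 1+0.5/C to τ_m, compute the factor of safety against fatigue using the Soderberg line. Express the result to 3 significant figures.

0.489

C = D/d = 18.2/2.2 = 8.2727; K_W = (4C−1)/(4C−4)+0.615/C = 1.1775; K_s = 1+0.5/C = 1.0604
F_a = (F_max−F_min)/2 = 96.25 N; F_m = (F_max+F_min)/2 = 167.75 N
τ_a = K_W·8F_aD/(πd³) = 1.1775 × 418.93 = 493.28 MPa
τ_m = K_s·8F_mD/(πd³) = 1.0604 × 730.14 = 774.27 MPa
Soderberg: 1/n_f = τ_a/S_se + τ_m/S_sy = 493.28/474 + 774.27/771 = 1.04067 + 1.00424 = 2.0449
n_f = 1/2.0449 = 0.489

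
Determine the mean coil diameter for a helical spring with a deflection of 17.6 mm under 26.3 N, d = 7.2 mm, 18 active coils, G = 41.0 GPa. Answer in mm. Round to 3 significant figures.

Required rate k = F/δ = 26.3/17.6 = 1.4943 N/mm
D = (Gd⁴/(8N_a·k))^(1/3) = (41.0×10³·7.2⁴/(8·18·1.4943))^(1/3)
  = (512045)^(1/3) = 80.0024 mm

80.0 mm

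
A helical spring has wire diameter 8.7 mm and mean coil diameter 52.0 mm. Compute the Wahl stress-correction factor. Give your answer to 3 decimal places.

C = D/d = 52.0/8.7 = 5.9770
K_W = (4C−1)/(4C−4) + 0.615/C = 22.908/19.908 + 0.1029 = 1.2536

1.254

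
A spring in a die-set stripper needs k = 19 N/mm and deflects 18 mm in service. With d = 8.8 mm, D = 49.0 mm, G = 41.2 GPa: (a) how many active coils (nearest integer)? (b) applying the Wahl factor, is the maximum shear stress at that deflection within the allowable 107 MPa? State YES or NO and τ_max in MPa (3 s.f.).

N_a = Gd⁴/(8D³k) = (41.2×10³)(8.8⁴)/(8·49.0³·19) = 13.82 → N_a = 14
Actual rate k = Gd⁴/(8D³·14) = 18.751 N/mm
Working load F = kδ = 18.751·18 = 337.52 N
C = 49.0/8.8 = 5.5682; K_W = (4C−1)/(4C−4)+0.615/C = 1.2746
τ_max = K_W·8FD/(πd³) = 1.2746·61.799 = 78.771 MPa
τ_max ≤ 107 MPa → acceptable

(a) 14 coils; (b) YES, τ_max = 78.8 MPa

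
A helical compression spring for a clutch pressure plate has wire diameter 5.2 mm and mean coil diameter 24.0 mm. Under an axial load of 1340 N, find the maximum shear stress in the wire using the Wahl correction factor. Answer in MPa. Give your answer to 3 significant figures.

Spring index C = D/d = 24.0/5.2 = 4.6154
K_W = (4C−1)/(4C−4) + 0.615/C = 17.462/14.462 + 0.1333 = 1.3407
τ₀ = 8FD/(πd³) = 8·1340·24.0/(π·5.2³) = 257280/441.73 = 582.43 MPa
τ_max = K·τ₀ = 1.3407 × 582.43 = 780.87 MPa

781 MPa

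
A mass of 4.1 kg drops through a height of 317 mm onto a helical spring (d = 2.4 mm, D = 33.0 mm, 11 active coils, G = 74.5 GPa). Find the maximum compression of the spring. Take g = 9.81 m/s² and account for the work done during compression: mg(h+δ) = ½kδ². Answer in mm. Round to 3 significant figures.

239 mm

k = Gd⁴/(8D³N_a) = (74.5×10³)(2.4⁴)/(8·33.0³·11) = 0.78159 N/mm
W = mg = 4.1 × 9.81 = 40.221 N
½kδ² − Wδ − Wh = 0 → δ = (W + √(W² + 2kWh))/k
δ = (40.221 + √(1617.7 + 19930.5))/0.78159 = (40.221 + 146.79)/0.78159 = 239.28 mm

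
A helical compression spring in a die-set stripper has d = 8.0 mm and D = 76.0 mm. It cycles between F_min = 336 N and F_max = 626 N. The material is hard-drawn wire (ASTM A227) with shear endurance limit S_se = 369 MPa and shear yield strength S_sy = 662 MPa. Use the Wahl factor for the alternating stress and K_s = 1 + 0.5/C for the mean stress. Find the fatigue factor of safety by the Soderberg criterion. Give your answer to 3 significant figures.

2.17

C = D/d = 76.0/8.0 = 9.5000; K_W = (4C−1)/(4C−4)+0.615/C = 1.1530; K_s = 1+0.5/C = 1.0526
F_a = (F_max−F_min)/2 = 145 N; F_m = (F_max+F_min)/2 = 481 N
τ_a = K_W·8F_aD/(πd³) = 1.1530 × 54.809 = 63.193 MPa
τ_m = K_s·8F_mD/(πd³) = 1.0526 × 181.81 = 191.38 MPa
Soderberg: 1/n_f = τ_a/S_se + τ_m/S_sy = 63.193/369 + 191.38/662 = 0.17126 + 0.28910 = 0.46035
n_f = 1/0.46035 = 2.172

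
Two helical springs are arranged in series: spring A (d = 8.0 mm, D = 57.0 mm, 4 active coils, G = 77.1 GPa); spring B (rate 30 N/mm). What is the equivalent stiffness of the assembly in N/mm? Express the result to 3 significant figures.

k_A = Gd⁴/(8D³N_a) = (77.1×10³)(8.0⁴)/(8·57.0³·4) = 53.289 N/mm
Series: 1/k_eq = 1/53.289 + 1/30 = 0.052099; k_eq = 19.194 N/mm

19.2 N/mm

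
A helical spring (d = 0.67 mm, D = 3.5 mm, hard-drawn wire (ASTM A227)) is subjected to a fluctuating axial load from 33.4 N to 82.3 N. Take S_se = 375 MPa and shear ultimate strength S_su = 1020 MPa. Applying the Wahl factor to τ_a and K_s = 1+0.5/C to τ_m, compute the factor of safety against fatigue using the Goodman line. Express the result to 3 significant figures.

0.230

C = D/d = 3.5/0.67 = 5.2239; K_W = (4C−1)/(4C−4)+0.615/C = 1.2953; K_s = 1+0.5/C = 1.0957
F_a = (F_max−F_min)/2 = 24.45 N; F_m = (F_max+F_min)/2 = 57.85 N
τ_a = K_W·8F_aD/(πd³) = 1.2953 × 724.54 = 938.49 MPa
τ_m = K_s·8F_mD/(πd³) = 1.0957 × 1714.3 = 1878.4 MPa
Goodman: 1/n_f = τ_a/S_se + τ_m/S_su = 938.49/375 + 1878.4/1020 = 2.50264 + 1.84155 = 4.3442
n_f = 1/4.3442 = 0.2302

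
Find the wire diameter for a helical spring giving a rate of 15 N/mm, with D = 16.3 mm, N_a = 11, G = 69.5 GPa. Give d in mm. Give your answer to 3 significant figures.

3.01 mm

d = (8D³N_a·k / G)^(1/4) = (8·16.3³·11·15 / (69.5×10³))^0.25
  = (82.253)^0.25 = 3.0115 mm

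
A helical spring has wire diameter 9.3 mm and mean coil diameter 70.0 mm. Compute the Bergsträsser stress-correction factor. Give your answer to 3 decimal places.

C = D/d = 70.0/9.3 = 7.5269
K_B = (4C+2)/(4C−3) = 32.108/27.108 = 1.1845

1.184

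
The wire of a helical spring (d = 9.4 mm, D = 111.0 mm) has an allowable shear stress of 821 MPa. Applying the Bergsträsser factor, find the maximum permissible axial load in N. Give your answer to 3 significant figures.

C = D/d = 111.0/9.4 = 11.8085
K_B = (4C+2)/(4C−3) = 49.234/44.234 = 1.1130
τ_max = K·8FD/(πd³) → F_max = τ_allow·πd³/(8DK)
F_max = 821·π·9.4³/(8·111.0·1.1130) = 2.1423e+06/988.38 = 2167.5 N

2170 N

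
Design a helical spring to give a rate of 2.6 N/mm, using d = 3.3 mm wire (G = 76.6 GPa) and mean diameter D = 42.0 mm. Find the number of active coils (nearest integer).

N_a = Gd⁴/(8D³k) = (76.6×10³ × 3.3⁴)/(8 × 42.0³ × 2.6)
    = 9.08415e+06 / 1.54103e+06 = 5.895 → 6 coils

6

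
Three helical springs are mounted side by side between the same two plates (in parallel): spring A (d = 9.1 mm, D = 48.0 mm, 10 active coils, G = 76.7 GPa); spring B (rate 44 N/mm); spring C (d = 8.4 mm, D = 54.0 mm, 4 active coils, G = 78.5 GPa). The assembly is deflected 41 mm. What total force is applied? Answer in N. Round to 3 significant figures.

k_A = Gd⁴/(8D³N_a) = (76.7×10³)(9.1⁴)/(8·48.0³·10) = 59.449 N/mm
k_C = Gd⁴/(8D³N_a) = (78.5×10³)(8.4⁴)/(8·54.0³·4) = 77.563 N/mm
Parallel: k_eq = 59.449 + 44 + 77.563 = 181.01 N/mm
F = k_eq·δ = 181.01·41 = 7421.5 N

7420 N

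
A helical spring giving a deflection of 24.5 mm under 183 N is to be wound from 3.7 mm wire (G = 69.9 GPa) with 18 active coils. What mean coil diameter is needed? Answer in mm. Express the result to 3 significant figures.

Required rate k = F/δ = 183/24.5 = 7.4694 N/mm
D = (Gd⁴/(8N_a·k))^(1/3) = (69.9×10³·3.7⁴/(8·18·7.4694))^(1/3)
  = (12179.7)^(1/3) = 23.0080 mm

23.0 mm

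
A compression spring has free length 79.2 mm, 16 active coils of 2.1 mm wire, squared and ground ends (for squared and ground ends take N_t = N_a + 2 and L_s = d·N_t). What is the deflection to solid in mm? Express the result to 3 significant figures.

N_t = 18; L_s = 2.1·18 = 37.8 mm
δ_solid = L₀ − L_s = 79.2 − 37.8 = 41.4 mm

41.4 mm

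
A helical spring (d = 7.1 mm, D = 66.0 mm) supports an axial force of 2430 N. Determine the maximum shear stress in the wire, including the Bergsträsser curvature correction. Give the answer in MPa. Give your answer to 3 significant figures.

1310 MPa

Spring index C = D/d = 66.0/7.1 = 9.2958
K_B = (4C+2)/(4C−3) = 39.183/34.183 = 1.1463
τ₀ = 8FD/(πd³) = 8·2430·66.0/(π·7.1³) = 1.28304e+06/1124.4 = 1141.1 MPa
τ_max = K·τ₀ = 1.1463 × 1141.1 = 1308 MPa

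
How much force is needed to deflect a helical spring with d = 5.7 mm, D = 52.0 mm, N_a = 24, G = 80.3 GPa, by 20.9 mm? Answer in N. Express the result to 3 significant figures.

65.6 N

k = Gd⁴/(8D³N_a) = (80.3×10³)(5.7⁴)/(8·52.0³·24) = 3.1398 N/mm
F = k·δ = 3.1398 × 20.9 = 65.622 N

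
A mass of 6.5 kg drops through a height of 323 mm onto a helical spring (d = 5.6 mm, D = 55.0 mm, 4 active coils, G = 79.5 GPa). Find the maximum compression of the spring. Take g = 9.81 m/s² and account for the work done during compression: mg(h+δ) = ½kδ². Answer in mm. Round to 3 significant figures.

k = Gd⁴/(8D³N_a) = (79.5×10³)(5.6⁴)/(8·55.0³·4) = 14.685 N/mm
W = mg = 6.5 × 9.81 = 63.765 N
½kδ² − Wδ − Wh = 0 → δ = (W + √(W² + 2kWh))/k
δ = (63.765 + √(4066 + 604917))/14.685 = (63.765 + 780.37)/14.685 = 57.482 mm

57.5 mm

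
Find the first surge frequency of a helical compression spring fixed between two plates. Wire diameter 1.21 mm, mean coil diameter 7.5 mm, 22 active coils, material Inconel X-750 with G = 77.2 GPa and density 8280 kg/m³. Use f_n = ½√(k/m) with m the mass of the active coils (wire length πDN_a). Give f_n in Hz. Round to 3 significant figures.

k = Gd⁴/(8D³N_a) = (77.2×10³)(1.21⁴)/(8·7.5³·22) = 2.2288 N/mm = 2228.8 N/m
Wire length L = πDN_a = π·7.5·22 = 518.36 mm
m = ρ·(πd²/4)·L = 8280 × 1.1499×10⁻⁶ m² × 0.51836 m = 0.0049354 kg
f_n = ½√(k/m) = 0.5·√(2228.8/0.0049354) = 0.5·√(4.5158e+05) = 336 Hz

336 Hz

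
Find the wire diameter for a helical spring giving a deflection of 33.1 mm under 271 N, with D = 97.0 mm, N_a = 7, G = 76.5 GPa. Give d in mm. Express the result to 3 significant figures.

Required rate k = F/δ = 271/33.1 = 8.1873 N/mm
d = (8D³N_a·k / G)^(1/4) = (8·97.0³·7·8.1873 / (76.5×10³))^0.25
  = (5469.9)^0.25 = 8.5999 mm

8.60 mm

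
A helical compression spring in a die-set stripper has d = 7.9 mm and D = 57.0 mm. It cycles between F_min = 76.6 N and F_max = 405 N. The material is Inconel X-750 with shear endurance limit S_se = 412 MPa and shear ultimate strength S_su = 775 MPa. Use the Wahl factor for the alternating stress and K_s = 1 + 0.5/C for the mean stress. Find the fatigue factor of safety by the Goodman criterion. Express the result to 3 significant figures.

4.18

C = D/d = 57.0/7.9 = 7.2152; K_W = (4C−1)/(4C−4)+0.615/C = 1.2059; K_s = 1+0.5/C = 1.0693
F_a = (F_max−F_min)/2 = 164.2 N; F_m = (F_max+F_min)/2 = 240.8 N
τ_a = K_W·8F_aD/(πd³) = 1.2059 × 48.34 = 58.294 MPa
τ_m = K_s·8F_mD/(πd³) = 1.0693 × 70.891 = 75.803 MPa
Goodman: 1/n_f = τ_a/S_se + τ_m/S_su = 58.294/412 + 75.803/775 = 0.14149 + 0.09781 = 0.2393
n_f = 1/0.2393 = 4.179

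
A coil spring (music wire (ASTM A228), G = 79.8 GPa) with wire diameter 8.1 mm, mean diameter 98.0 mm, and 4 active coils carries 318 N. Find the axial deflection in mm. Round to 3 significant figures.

27.9 mm

k = Gd⁴/(8D³N_a) = (79.8×10³)(8.1⁴)/(8·98.0³·4) = 11.406 N/mm
δ = F/k = 318 / 11.406 = 27.881 mm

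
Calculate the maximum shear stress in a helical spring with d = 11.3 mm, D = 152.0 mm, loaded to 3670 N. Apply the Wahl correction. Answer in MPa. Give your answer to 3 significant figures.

1090 MPa

Spring index C = D/d = 152.0/11.3 = 13.4513
K_W = (4C−1)/(4C−4) + 0.615/C = 52.805/49.805 + 0.0457 = 1.1060
τ₀ = 8FD/(πd³) = 8·3670·152.0/(π·11.3³) = 4.46272e+06/4533 = 984.5 MPa
τ_max = K·τ₀ = 1.1060 × 984.5 = 1088.8 MPa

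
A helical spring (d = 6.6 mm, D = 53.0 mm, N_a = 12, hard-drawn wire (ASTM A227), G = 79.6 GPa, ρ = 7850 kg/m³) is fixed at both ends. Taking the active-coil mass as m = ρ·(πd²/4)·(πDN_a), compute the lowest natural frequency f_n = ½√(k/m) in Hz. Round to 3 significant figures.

k = Gd⁴/(8D³N_a) = (79.6×10³)(6.6⁴)/(8·53.0³·12) = 10.568 N/mm = 10568 N/m
Wire length L = πDN_a = π·53.0·12 = 1998.1 mm
m = ρ·(πd²/4)·L = 7850 × 34.212×10⁻⁶ m² × 1.9981 m = 0.5366 kg
f_n = ½√(k/m) = 0.5·√(10568/0.5366) = 0.5·√(19694) = 70.168 Hz

70.2 Hz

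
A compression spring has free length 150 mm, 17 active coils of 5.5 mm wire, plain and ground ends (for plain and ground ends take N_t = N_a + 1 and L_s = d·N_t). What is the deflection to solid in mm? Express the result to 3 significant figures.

51.0 mm

N_t = 18; L_s = 5.5·18 = 99 mm
δ_solid = L₀ − L_s = 150 − 99 = 51 mm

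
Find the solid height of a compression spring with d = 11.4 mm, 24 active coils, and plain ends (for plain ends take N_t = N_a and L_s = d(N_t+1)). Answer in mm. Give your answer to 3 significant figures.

285 mm

plain ends: N_t = N_a = 24
L_s = d·(N_t+1) = 11.4 × 25 = 285 mm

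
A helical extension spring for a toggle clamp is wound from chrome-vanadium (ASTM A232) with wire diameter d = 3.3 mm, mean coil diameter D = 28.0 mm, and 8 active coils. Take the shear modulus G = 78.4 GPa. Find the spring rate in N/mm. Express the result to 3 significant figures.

k = Gd⁴/(8D³N_a) = (78.4×10³ × 3.3⁴) / (8 × 28.0³ × 8)
  = 9.29762e+06 / 1.40493e+06 = 6.6179 N/mm

6.62 N/mm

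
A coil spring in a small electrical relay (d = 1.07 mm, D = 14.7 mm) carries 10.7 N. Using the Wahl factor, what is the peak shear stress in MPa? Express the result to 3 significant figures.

361 MPa

Spring index C = D/d = 14.7/1.07 = 13.7383
K_W = (4C−1)/(4C−4) + 0.615/C = 53.953/50.953 + 0.0448 = 1.1036
τ₀ = 8FD/(πd³) = 8·10.7·14.7/(π·1.07³) = 1258.32/3.8486 = 326.96 MPa
τ_max = K·τ₀ = 1.1036 × 326.96 = 360.84 MPa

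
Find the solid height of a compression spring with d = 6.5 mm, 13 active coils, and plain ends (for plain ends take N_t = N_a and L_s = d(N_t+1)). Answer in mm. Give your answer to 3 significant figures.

91.0 mm

plain ends: N_t = N_a = 13
L_s = d·(N_t+1) = 6.5 × 14 = 91 mm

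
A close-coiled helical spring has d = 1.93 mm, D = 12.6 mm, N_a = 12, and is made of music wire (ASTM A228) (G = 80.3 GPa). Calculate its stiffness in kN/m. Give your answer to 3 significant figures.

k = Gd⁴/(8D³N_a) = (80.3×10³ × 1.93⁴) / (8 × 12.6³ × 12)
  = 1.11415e+06 / 192036 = 5.8018 N/mm

5.80 kN/m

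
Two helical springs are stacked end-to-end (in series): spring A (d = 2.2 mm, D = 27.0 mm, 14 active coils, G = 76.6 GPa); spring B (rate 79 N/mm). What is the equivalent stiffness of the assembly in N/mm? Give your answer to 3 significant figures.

0.806 N/mm

k_A = Gd⁴/(8D³N_a) = (76.6×10³)(2.2⁴)/(8·27.0³·14) = 0.81397 N/mm
Series: 1/k_eq = 1/0.81397 + 1/79 = 1.2412; k_eq = 0.80567 N/mm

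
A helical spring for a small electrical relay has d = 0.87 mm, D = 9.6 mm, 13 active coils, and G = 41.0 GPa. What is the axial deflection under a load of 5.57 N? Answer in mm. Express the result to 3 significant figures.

21.8 mm

k = Gd⁴/(8D³N_a) = (41.0×10³)(0.87⁴)/(8·9.6³·13) = 0.25528 N/mm
δ = F/k = 5.57 / 0.25528 = 21.819 mm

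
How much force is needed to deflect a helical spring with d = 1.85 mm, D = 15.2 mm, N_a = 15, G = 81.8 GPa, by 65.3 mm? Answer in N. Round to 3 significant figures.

148 N

k = Gd⁴/(8D³N_a) = (81.8×10³)(1.85⁴)/(8·15.2³·15) = 2.2737 N/mm
F = k·δ = 2.2737 × 65.3 = 148.47 N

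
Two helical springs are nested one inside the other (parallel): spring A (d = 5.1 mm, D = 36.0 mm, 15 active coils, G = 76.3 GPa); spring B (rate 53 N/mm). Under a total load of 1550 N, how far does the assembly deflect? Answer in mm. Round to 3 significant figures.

24.9 mm

k_A = Gd⁴/(8D³N_a) = (76.3×10³)(5.1⁴)/(8·36.0³·15) = 9.2197 N/mm
Parallel: k_eq = 9.2197 + 53 = 62.22 N/mm
δ = F/k_eq = 1550/62.22 = 24.912 mm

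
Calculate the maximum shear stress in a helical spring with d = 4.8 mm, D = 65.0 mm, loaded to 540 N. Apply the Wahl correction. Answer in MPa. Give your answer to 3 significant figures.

893 MPa

Spring index C = D/d = 65.0/4.8 = 13.5417
K_W = (4C−1)/(4C−4) + 0.615/C = 53.167/50.167 + 0.0454 = 1.1052
τ₀ = 8FD/(πd³) = 8·540·65.0/(π·4.8³) = 280800/347.44 = 808.21 MPa
τ_max = K·τ₀ = 1.1052 × 808.21 = 893.25 MPa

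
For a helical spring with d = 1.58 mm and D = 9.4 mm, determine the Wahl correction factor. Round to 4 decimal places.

C = D/d = 9.4/1.58 = 5.9494
K_W = (4C−1)/(4C−4) + 0.615/C = 22.797/19.797 + 0.1034 = 1.2549

1.2549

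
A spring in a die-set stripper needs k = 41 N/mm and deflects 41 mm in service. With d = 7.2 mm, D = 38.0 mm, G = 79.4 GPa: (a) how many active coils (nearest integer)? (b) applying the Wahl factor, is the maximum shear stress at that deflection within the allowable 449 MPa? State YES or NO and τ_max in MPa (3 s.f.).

N_a = Gd⁴/(8D³k) = (79.4×10³)(7.2⁴)/(8·38.0³·41) = 11.86 → N_a = 12
Actual rate k = Gd⁴/(8D³·12) = 40.507 N/mm
Working load F = kδ = 40.507·41 = 1660.8 N
C = 38.0/7.2 = 5.2778; K_W = (4C−1)/(4C−4)+0.615/C = 1.2919
τ_max = K_W·8FD/(πd³) = 1.2919·430.56 = 556.23 MPa
τ_max > 449 MPa → exceeds allowable

(a) 12 coils; (b) NO, τ_max = 556 MPa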